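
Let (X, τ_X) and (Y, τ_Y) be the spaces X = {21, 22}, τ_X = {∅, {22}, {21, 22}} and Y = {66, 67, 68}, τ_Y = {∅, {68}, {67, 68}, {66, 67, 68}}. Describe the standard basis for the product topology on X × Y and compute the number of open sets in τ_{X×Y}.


Basis B = {∅ × ∅, {22} × {68}, {21, 22} × {68}, {22} × {67, 68}, {22} × {66, 67, 68}, {21, 22} × {67, 68}, {21, 22} × {66, 67, 68}}; |τ_{X×Y}| = 10.

Enumerate products U × V with U ∈ τ_X, V ∈ τ_Y (deduplicated):
  ∅ × ∅ = {} (∅)
  {22} × {68} = {(22,68)}
  {21, 22} × {68} = {(21,68), (22,68)}
  {22} × {67, 68} = {(22,67), (22,68)}
  {22} × {66, 67, 68} = {(22,66), (22,67), (22,68)}
  {21, 22} × {67, 68} = {(21,67), (21,68), (22,67), (22,68)}
  {21, 22} × {66, 67, 68} = {(21,66), (21,67), (21,68), (22,66), (22,67), (22,68)}
These 7 distinct sets form the basis B.
Close under arbitrary unions to get τ_{X×Y}; counting gives |τ_{X×Y}| = 10.


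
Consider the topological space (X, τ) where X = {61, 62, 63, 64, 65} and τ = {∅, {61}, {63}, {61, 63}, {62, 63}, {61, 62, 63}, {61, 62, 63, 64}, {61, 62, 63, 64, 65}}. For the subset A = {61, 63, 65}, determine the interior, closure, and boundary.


int(A) = {61, 63}, cl(A) = {61, 62, 63, 64, 65}, ∂A = {62, 64, 65}.

Closed sets in (X, τ) are complements of opens:
  closed(X, τ) = {∅, {65}, {64, 65}, {61, 64, 65}, {62, 64, 65}, {61, 62, 64, 65}, {62, 63, 64, 65}, {61, 62, 63, 64, 65}}.
int(A) = ⋃ {U ∈ τ : U ⊆ A}. Opens contained in A: ∅, {61}, {63}, {61, 63}.
Taking the union of these: int(A) = {61, 63}.
cl(A) = ⋂ {C closed : A ⊆ C}. Closed sets containing A: {61, 62, 63, 64, 65}.
Intersecting these: cl(A) = {61, 62, 63, 64, 65}.
∂A = cl(A) ∖ int(A) = {61, 62, 63, 64, 65} ∖ {61, 63} = {62, 64, 65}.


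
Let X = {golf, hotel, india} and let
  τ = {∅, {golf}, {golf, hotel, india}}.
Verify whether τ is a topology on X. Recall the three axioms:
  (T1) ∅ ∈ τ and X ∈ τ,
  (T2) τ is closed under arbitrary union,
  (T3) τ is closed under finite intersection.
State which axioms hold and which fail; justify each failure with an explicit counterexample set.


τ IS a topology on X.

Axiom (T1): ∅ ∈ τ? Yes; X ∈ τ? Yes.
Axiom (T2/T3): check pairwise unions and intersections of members of τ.
All pairwise intersections and unions checked — each lies in τ. Therefore τ satisfies (T1), (T2), (T3): it IS a topology on X.


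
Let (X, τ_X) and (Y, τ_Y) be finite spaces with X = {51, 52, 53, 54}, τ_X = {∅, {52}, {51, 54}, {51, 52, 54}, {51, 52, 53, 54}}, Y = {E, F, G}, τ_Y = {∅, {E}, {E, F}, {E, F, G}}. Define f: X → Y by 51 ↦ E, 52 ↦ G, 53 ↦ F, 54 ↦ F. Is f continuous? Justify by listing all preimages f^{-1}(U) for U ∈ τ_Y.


f is NOT continuous.

Compute f^{-1}(U) for each U ∈ τ_Y:
  U = ∅: f^{-1}(U) = ∅ ∈ τ_X ✓.
  U = {E}: f^{-1}(U) = {51} ∉ τ_X ✗.
  U = {E, F}: f^{-1}(U) = {51, 53, 54} ∉ τ_X ✗.
  U = {E, F, G}: f^{-1}(U) = {51, 52, 53, 54} ∈ τ_X ✓.
Found U = {E} with f^{-1}(U) = {51} not in τ_X. Therefore f is NOT continuous.


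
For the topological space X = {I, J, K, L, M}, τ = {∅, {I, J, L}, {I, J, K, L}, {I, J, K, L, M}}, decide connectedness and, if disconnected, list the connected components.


(X, τ) is connected.

Find clopen sets (U ∈ τ with X ∖ U ∈ τ):
  U = ∅, X ∖ U = {I, J, K, L, M} — both open, so U is clopen.
  U = {I, J, K, L, M}, X ∖ U = ∅ — both open, so U is clopen.
Only trivial clopens (∅ and X) exist, so (X, τ) is connected.
Compute connected components by grouping points that agree on all clopens:
  component: {I, J, K, L, M}


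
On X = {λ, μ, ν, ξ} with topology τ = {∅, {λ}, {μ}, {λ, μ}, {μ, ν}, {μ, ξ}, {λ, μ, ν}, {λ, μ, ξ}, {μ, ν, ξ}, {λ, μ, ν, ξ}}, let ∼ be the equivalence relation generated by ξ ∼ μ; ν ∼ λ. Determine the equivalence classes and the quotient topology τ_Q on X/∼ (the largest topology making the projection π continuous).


X/∼ = {[λ=ν], [μ=ξ]}; |τ_Q| = 3.

Equivalence classes: [λ=ν], [μ=ξ].
Quotient map π: X → X/∼ sends λ ↦ [λ=ν], μ ↦ [μ=ξ], ν ↦ [λ=ν], ξ ↦ [μ=ξ].
For each subset V ⊆ X/∼, compute π^{-1}(V) ⊆ X and check whether π^{-1}(V) ∈ τ. V is open in τ_Q iff π^{-1}(V) ∈ τ.
  V = {}: π^{-1}(V) = ∅ ∈ τ ✓.
  V = {[λ=ν]}: π^{-1}(V) = {λ, ν} ∉ τ ✗.
  V = {[μ=ξ]}: π^{-1}(V) = {μ, ξ} ∈ τ ✓.
  V = {[λ=ν], [μ=ξ]}: π^{-1}(V) = {λ, μ, ν, ξ} ∈ τ ✓.
Open sets in the quotient: τ_Q = {{}, {[μ=ξ]}, {[λ=ν], [μ=ξ]}} (3 elements).


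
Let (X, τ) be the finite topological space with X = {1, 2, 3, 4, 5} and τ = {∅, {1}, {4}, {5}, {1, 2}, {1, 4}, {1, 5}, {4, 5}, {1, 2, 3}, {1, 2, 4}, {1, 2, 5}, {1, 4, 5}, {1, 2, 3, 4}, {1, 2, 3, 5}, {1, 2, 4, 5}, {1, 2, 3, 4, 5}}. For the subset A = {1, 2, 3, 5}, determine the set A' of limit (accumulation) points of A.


A' = {2, 3}

For each x ∈ X, list the open sets U ∈ τ with x ∈ U, then check whether U ∩ (A ∖ {x}) ≠ ∅ for every such U.
  x = 1: open {1} ∋ x has {1} ∩ (A ∖ {1}) = ∅, so x is NOT a limit point.
  x = 2: opens ∋ x are {1, 2}, {1, 2, 3}, {1, 2, 4}, {1, 2, 5}, {1, 2, 3, 4}, {1, 2, 3, 5}, {1, 2, 4, 5}, {1, 2, 3, 4, 5}; each meets A ∖ {2}, so x IS a limit point.
  x = 3: opens ∋ x are {1, 2, 3}, {1, 2, 3, 4}, {1, 2, 3, 5}, {1, 2, 3, 4, 5}; each meets A ∖ {3}, so x IS a limit point.
  x = 4: open {4} ∋ x has {4} ∩ (A ∖ {4}) = ∅, so x is NOT a limit point.
  x = 5: open {5} ∋ x has {5} ∩ (A ∖ {5}) = ∅, so x is NOT a limit point.
Collecting: A' = {2, 3}.


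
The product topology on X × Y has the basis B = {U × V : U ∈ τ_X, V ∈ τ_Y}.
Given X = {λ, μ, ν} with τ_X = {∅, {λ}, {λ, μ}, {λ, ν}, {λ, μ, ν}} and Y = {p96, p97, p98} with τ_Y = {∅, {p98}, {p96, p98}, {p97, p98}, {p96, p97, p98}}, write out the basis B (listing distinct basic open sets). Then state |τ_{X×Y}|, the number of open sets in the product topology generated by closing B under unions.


Basis B = {∅ × ∅, {λ} × {p98}, {λ} × {p96, p98}, {λ} × {p97, p98}, {λ, μ} × {p98}, {λ, ν} × {p98}, {λ} × {p96, p97, p98}, {λ, μ, ν} × {p98}, {λ, μ} × {p96, p98}, {λ, ν} × {p96, p98}, {λ, μ} × {p97, p98}, {λ, ν} × {p97, p98}, {λ, μ} × {p96, p97, p98}, {λ, ν} × {p96, p97, p98}, {λ, μ, ν} × {p96, p98}, {λ, μ, ν} × {p97, p98}, {λ, μ, ν} × {p96, p97, p98}}; |τ_{X×Y}| = 48.

Enumerate products U × V with U ∈ τ_X, V ∈ τ_Y (deduplicated):
  ∅ × ∅ = {} (∅)
  {λ} × {p98} = {(λ,p98)}
  {λ} × {p96, p98} = {(λ,p96), (λ,p98)}
  {λ} × {p97, p98} = {(λ,p97), (λ,p98)}
  {λ, μ} × {p98} = {(λ,p98), (μ,p98)}
  {λ, ν} × {p98} = {(λ,p98), (ν,p98)}
  {λ} × {p96, p97, p98} = {(λ,p96), (λ,p97), (λ,p98)}
  {λ, μ, ν} × {p98} = {(λ,p98), (μ,p98), (ν,p98)}
  {λ, μ} × {p96, p98} = {(λ,p96), (λ,p98), (μ,p96), (μ,p98)}
  {λ, ν} × {p96, p98} = {(λ,p96), (λ,p98), (ν,p96), (ν,p98)}
  {λ, μ} × {p97, p98} = {(λ,p97), (λ,p98), (μ,p97), (μ,p98)}
  {λ, ν} × {p97, p98} = {(λ,p97), (λ,p98), (ν,p97), (ν,p98)}
  {λ, μ} × {p96, p97, p98} = {(λ,p96), (λ,p97), (λ,p98), (μ,p96), (μ,p97), (μ,p98)}
  {λ, ν} × {p96, p97, p98} = {(λ,p96), (λ,p97), (λ,p98), (ν,p96), (ν,p97), (ν,p98)}
  {λ, μ, ν} × {p96, p98} = {(λ,p96), (λ,p98), (μ,p96), (μ,p98), (ν,p96), (ν,p98)}
  {λ, μ, ν} × {p97, p98} = {(λ,p97), (λ,p98), (μ,p97), (μ,p98), (ν,p97), (ν,p98)}
  {λ, μ, ν} × {p96, p97, p98} = {(λ,p96), (λ,p97), (λ,p98), (μ,p96), (μ,p97), (μ,p98), (ν,p96), (ν,p97), (ν,p98)}
These 17 distinct sets form the basis B.
Close under arbitrary unions to get τ_{X×Y}; counting gives |τ_{X×Y}| = 48.


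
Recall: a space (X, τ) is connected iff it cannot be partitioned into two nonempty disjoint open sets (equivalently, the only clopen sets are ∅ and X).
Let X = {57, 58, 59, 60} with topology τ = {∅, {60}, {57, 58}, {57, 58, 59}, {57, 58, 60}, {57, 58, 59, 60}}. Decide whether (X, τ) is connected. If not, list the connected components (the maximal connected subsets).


(X, τ) is disconnected; components = [{60}, {57, 58, 59}].

Find clopen sets (U ∈ τ with X ∖ U ∈ τ):
  U = ∅, X ∖ U = {57, 58, 59, 60} — both open, so U is clopen.
  U = {60}, X ∖ U = {57, 58, 59} — both open, so U is clopen.
  U = {57, 58, 59}, X ∖ U = {60} — both open, so U is clopen.
  U = {57, 58, 59, 60}, X ∖ U = ∅ — both open, so U is clopen.
Nontrivial clopen(s) exist: e.g. {57, 58, 59}. So (X, τ) is disconnected.
Compute connected components by grouping points that agree on all clopens:
  component: {60}
  component: {57, 58, 59}


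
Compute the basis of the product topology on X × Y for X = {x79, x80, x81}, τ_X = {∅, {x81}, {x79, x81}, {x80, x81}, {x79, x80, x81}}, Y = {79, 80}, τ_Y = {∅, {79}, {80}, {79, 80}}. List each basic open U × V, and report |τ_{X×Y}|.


Basis B = {∅ × ∅, {x81} × {79}, {x81} × {80}, {x79, x81} × {79}, {x79, x81} × {80}, {x80, x81} × {79}, {x80, x81} × {80}, {x81} × {79, 80}, {x79, x80, x81} × {79}, {x79, x80, x81} × {80}, {x79, x81} × {79, 80}, {x80, x81} × {79, 80}, {x79, x80, x81} × {79, 80}}; |τ_{X×Y}| = 25.

Enumerate products U × V with U ∈ τ_X, V ∈ τ_Y (deduplicated):
  ∅ × ∅ = {} (∅)
  {x81} × {79} = {(x81,79)}
  {x81} × {80} = {(x81,80)}
  {x79, x81} × {79} = {(x79,79), (x81,79)}
  {x79, x81} × {80} = {(x79,80), (x81,80)}
  {x80, x81} × {79} = {(x80,79), (x81,79)}
  {x80, x81} × {80} = {(x80,80), (x81,80)}
  {x81} × {79, 80} = {(x81,79), (x81,80)}
  {x79, x80, x81} × {79} = {(x79,79), (x80,79), (x81,79)}
  {x79, x80, x81} × {80} = {(x79,80), (x80,80), (x81,80)}
  {x79, x81} × {79, 80} = {(x79,79), (x79,80), (x81,79), (x81,80)}
  {x80, x81} × {79, 80} = {(x80,79), (x80,80), (x81,79), (x81,80)}
  {x79, x80, x81} × {79, 80} = {(x79,79), (x79,80), (x80,79), (x80,80), (x81,79), (x81,80)}
These 13 distinct sets form the basis B.
Close under arbitrary unions to get τ_{X×Y}; counting gives |τ_{X×Y}| = 25.


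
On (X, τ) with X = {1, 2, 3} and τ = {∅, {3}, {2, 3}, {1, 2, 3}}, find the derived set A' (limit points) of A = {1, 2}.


A' = {1}

For each x ∈ X, list the open sets U ∈ τ with x ∈ U, then check whether U ∩ (A ∖ {x}) ≠ ∅ for every such U.
  x = 1: opens ∋ x are {1, 2, 3}; each meets A ∖ {1}, so x IS a limit point.
  x = 2: open {2, 3} ∋ x has {2, 3} ∩ (A ∖ {2}) = ∅, so x is NOT a limit point.
  x = 3: open {3} ∋ x has {3} ∩ (A ∖ {3}) = ∅, so x is NOT a limit point.
Collecting: A' = {1}.


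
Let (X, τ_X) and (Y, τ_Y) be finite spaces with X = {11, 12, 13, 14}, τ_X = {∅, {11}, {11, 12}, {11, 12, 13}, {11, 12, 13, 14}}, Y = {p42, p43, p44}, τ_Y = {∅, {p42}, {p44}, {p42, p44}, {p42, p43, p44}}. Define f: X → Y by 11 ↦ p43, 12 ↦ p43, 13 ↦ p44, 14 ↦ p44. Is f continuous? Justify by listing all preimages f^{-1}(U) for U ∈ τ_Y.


f is NOT continuous.

Compute f^{-1}(U) for each U ∈ τ_Y:
  U = ∅: f^{-1}(U) = ∅ ∈ τ_X ✓.
  U = {p42}: f^{-1}(U) = ∅ ∈ τ_X ✓.
  U = {p44}: f^{-1}(U) = {13, 14} ∉ τ_X ✗.
  U = {p42, p44}: f^{-1}(U) = {13, 14} ∉ τ_X ✗.
  U = {p42, p43, p44}: f^{-1}(U) = {11, 12, 13, 14} ∈ τ_X ✓.
Found U = {p44} with f^{-1}(U) = {13, 14} not in τ_X. Therefore f is NOT continuous.


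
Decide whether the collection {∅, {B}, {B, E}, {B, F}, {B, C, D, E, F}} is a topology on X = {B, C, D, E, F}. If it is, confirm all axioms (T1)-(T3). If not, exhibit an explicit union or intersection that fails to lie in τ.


τ is NOT a topology on X.

Axiom (T1): ∅ ∈ τ? Yes; X ∈ τ? Yes.
Axiom (T2/T3): check pairwise unions and intersections of members of τ.
Counterexample for (T2): {B, E} ∪ {B, F} = {B, E, F} ∉ τ. Therefore τ is NOT a topology.


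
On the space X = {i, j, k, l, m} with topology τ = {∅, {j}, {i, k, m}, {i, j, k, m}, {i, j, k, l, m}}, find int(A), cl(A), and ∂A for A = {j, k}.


int(A) = {j}, cl(A) = {i, j, k, l, m}, ∂A = {i, k, l, m}.

Closed sets in (X, τ) are complements of opens:
  closed(X, τ) = {∅, {l}, {j, l}, {i, k, l, m}, {i, j, k, l, m}}.
int(A) = ⋃ {U ∈ τ : U ⊆ A}. Opens contained in A: ∅, {j}.
Taking the union of these: int(A) = {j}.
cl(A) = ⋂ {C closed : A ⊆ C}. Closed sets containing A: {i, j, k, l, m}.
Intersecting these: cl(A) = {i, j, k, l, m}.
∂A = cl(A) ∖ int(A) = {i, j, k, l, m} ∖ {j} = {i, k, l, m}.


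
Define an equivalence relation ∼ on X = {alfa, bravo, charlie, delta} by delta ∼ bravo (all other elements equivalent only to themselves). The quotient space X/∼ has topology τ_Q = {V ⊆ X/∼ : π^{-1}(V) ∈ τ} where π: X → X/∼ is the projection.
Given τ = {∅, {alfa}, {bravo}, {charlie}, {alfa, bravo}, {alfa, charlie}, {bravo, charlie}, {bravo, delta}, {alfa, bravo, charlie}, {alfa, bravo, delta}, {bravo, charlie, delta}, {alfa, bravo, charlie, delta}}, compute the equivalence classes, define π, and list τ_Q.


X/∼ = {[alfa], [bravo=delta], [charlie]}; |τ_Q| = 8.

Equivalence classes: [alfa], [bravo=delta], [charlie].
Quotient map π: X → X/∼ sends alfa ↦ [alfa], bravo ↦ [bravo=delta], charlie ↦ [charlie], delta ↦ [bravo=delta].
For each subset V ⊆ X/∼, compute π^{-1}(V) ⊆ X and check whether π^{-1}(V) ∈ τ. V is open in τ_Q iff π^{-1}(V) ∈ τ.
  V = {}: π^{-1}(V) = ∅ ∈ τ ✓.
  V = {[alfa]}: π^{-1}(V) = {alfa} ∈ τ ✓.
  V = {[bravo=delta]}: π^{-1}(V) = {bravo, delta} ∈ τ ✓.
  V = {[alfa], [bravo=delta]}: π^{-1}(V) = {alfa, bravo, delta} ∈ τ ✓.
  V = {[charlie]}: π^{-1}(V) = {charlie} ∈ τ ✓.
  V = {[alfa], [charlie]}: π^{-1}(V) = {alfa, charlie} ∈ τ ✓.
  V = {[bravo=delta], [charlie]}: π^{-1}(V) = {bravo, charlie, delta} ∈ τ ✓.
  V = {[alfa], [bravo=delta], [charlie]}: π^{-1}(V) = {alfa, bravo, charlie, delta} ∈ τ ✓.
Open sets in the quotient: τ_Q = {{}, {[alfa]}, {[bravo=delta]}, {[alfa], [bravo=delta]}, {[charlie]}, {[alfa], [charlie]}, {[bravo=delta], [charlie]}, {[alfa], [bravo=delta], [charlie]}} (8 elements).


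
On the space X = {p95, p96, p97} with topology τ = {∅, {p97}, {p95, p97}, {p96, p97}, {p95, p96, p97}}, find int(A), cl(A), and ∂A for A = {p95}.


int(A) = ∅, cl(A) = {p95}, ∂A = {p95}.

Closed sets in (X, τ) are complements of opens:
  closed(X, τ) = {∅, {p95}, {p96}, {p95, p96}, {p95, p96, p97}}.
int(A) = ⋃ {U ∈ τ : U ⊆ A}. Opens contained in A: ∅.
Taking the union of these: int(A) = ∅.
cl(A) = ⋂ {C closed : A ⊆ C}. Closed sets containing A: {p95}, {p95, p96}, {p95, p96, p97}.
Intersecting these: cl(A) = {p95}.
∂A = cl(A) ∖ int(A) = {p95} ∖ ∅ = {p95}.


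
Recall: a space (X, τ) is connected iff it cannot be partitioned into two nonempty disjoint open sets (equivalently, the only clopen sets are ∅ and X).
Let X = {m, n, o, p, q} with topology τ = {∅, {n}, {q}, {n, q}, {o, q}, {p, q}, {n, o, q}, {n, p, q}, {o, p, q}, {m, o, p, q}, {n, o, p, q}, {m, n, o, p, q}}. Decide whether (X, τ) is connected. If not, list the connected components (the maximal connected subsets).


(X, τ) is disconnected; components = [{n}, {m, o, p, q}].

Find clopen sets (U ∈ τ with X ∖ U ∈ τ):
  U = ∅, X ∖ U = {m, n, o, p, q} — both open, so U is clopen.
  U = {n}, X ∖ U = {m, o, p, q} — both open, so U is clopen.
  U = {m, o, p, q}, X ∖ U = {n} — both open, so U is clopen.
  U = {m, n, o, p, q}, X ∖ U = ∅ — both open, so U is clopen.
Nontrivial clopen(s) exist: e.g. {n}. So (X, τ) is disconnected.
Compute connected components by grouping points that agree on all clopens:
  component: {n}
  component: {m, o, p, q}


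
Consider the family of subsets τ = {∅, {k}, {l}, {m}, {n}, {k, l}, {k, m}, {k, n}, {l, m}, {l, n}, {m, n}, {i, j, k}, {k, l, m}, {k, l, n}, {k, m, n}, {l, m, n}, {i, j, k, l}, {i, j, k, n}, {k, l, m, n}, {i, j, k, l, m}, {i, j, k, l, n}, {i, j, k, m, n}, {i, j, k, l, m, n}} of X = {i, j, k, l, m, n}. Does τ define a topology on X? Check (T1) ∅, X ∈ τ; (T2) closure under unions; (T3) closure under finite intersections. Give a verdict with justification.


τ is NOT a topology on X.

Axiom (T1): ∅ ∈ τ? Yes; X ∈ τ? Yes.
Axiom (T2/T3): check pairwise unions and intersections of members of τ.
Counterexample for (T2): {m} ∪ {i, j, k} = {i, j, k, m} ∉ τ. Therefore τ is NOT a topology.


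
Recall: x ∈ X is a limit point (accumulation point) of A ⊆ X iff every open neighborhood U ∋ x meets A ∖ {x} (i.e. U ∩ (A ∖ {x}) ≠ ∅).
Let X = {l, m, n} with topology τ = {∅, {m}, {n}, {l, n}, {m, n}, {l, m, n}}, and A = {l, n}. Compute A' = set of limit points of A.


A' = {l}

For each x ∈ X, list the open sets U ∈ τ with x ∈ U, then check whether U ∩ (A ∖ {x}) ≠ ∅ for every such U.
  x = l: opens ∋ x are {l, n}, {l, m, n}; each meets A ∖ {l}, so x IS a limit point.
  x = m: open {m} ∋ x has {m} ∩ (A ∖ {m}) = ∅, so x is NOT a limit point.
  x = n: open {n} ∋ x has {n} ∩ (A ∖ {n}) = ∅, so x is NOT a limit point.
Collecting: A' = {l}.


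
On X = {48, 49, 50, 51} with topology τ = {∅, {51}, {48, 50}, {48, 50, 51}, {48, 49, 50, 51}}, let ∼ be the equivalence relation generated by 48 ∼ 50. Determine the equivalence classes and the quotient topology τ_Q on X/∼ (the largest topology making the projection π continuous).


X/∼ = {[48=50], [49], [51]}; |τ_Q| = 5.

Equivalence classes: [48=50], [49], [51].
Quotient map π: X → X/∼ sends 48 ↦ [48=50], 49 ↦ [49], 50 ↦ [48=50], 51 ↦ [51].
For each subset V ⊆ X/∼, compute π^{-1}(V) ⊆ X and check whether π^{-1}(V) ∈ τ. V is open in τ_Q iff π^{-1}(V) ∈ τ.
  V = {}: π^{-1}(V) = ∅ ∈ τ ✓.
  V = {[48=50]}: π^{-1}(V) = {48, 50} ∈ τ ✓.
  V = {[49]}: π^{-1}(V) = {49} ∉ τ ✗.
  V = {[48=50], [49]}: π^{-1}(V) = {48, 49, 50} ∉ τ ✗.
  V = {[51]}: π^{-1}(V) = {51} ∈ τ ✓.
  V = {[48=50], [51]}: π^{-1}(V) = {48, 50, 51} ∈ τ ✓.
  V = {[49], [51]}: π^{-1}(V) = {49, 51} ∉ τ ✗.
  V = {[48=50], [49], [51]}: π^{-1}(V) = {48, 49, 50, 51} ∈ τ ✓.
Open sets in the quotient: τ_Q = {{}, {[48=50]}, {[51]}, {[48=50], [51]}, {[48=50], [49], [51]}} (5 elements).


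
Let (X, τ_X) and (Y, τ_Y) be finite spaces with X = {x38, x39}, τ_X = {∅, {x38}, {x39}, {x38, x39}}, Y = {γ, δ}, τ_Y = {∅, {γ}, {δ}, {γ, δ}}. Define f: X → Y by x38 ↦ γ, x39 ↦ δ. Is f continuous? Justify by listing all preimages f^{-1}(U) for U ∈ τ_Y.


f IS continuous.

Compute f^{-1}(U) for each U ∈ τ_Y:
  U = ∅: f^{-1}(U) = ∅ ∈ τ_X ✓.
  U = {γ}: f^{-1}(U) = {x38} ∈ τ_X ✓.
  U = {δ}: f^{-1}(U) = {x39} ∈ τ_X ✓.
  U = {γ, δ}: f^{-1}(U) = {x38, x39} ∈ τ_X ✓.
Every preimage lies in τ_X, so f IS continuous.


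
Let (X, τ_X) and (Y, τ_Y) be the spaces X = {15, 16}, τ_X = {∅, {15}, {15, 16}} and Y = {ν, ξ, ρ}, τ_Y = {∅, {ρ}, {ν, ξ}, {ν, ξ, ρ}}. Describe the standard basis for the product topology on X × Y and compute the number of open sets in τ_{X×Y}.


Basis B = {∅ × ∅, {15} × {ρ}, {15} × {ν, ξ}, {15, 16} × {ρ}, {15} × {ν, ξ, ρ}, {15, 16} × {ν, ξ}, {15, 16} × {ν, ξ, ρ}}; |τ_{X×Y}| = 9.

Enumerate products U × V with U ∈ τ_X, V ∈ τ_Y (deduplicated):
  ∅ × ∅ = {} (∅)
  {15} × {ρ} = {(15,ρ)}
  {15} × {ν, ξ} = {(15,ν), (15,ξ)}
  {15, 16} × {ρ} = {(15,ρ), (16,ρ)}
  {15} × {ν, ξ, ρ} = {(15,ν), (15,ξ), (15,ρ)}
  {15, 16} × {ν, ξ} = {(15,ν), (15,ξ), (16,ν), (16,ξ)}
  {15, 16} × {ν, ξ, ρ} = {(15,ν), (15,ξ), (15,ρ), (16,ν), (16,ξ), (16,ρ)}
These 7 distinct sets form the basis B.
Close under arbitrary unions to get τ_{X×Y}; counting gives |τ_{X×Y}| = 9.


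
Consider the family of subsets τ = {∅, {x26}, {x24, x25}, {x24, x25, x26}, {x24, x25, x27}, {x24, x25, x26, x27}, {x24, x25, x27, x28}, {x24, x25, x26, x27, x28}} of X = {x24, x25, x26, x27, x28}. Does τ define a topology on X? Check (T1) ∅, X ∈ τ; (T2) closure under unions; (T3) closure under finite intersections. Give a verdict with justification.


τ IS a topology on X.

Axiom (T1): ∅ ∈ τ? Yes; X ∈ τ? Yes.
Axiom (T2/T3): check pairwise unions and intersections of members of τ.
All pairwise intersections and unions checked — each lies in τ. Therefore τ satisfies (T1), (T2), (T3): it IS a topology on X.


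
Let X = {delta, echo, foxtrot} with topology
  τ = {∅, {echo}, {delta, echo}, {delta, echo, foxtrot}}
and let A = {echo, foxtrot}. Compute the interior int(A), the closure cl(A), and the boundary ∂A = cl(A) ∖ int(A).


int(A) = {echo}, cl(A) = {delta, echo, foxtrot}, ∂A = {delta, foxtrot}.

Closed sets in (X, τ) are complements of opens:
  closed(X, τ) = {∅, {foxtrot}, {delta, foxtrot}, {delta, echo, foxtrot}}.
int(A) = ⋃ {U ∈ τ : U ⊆ A}. Opens contained in A: ∅, {echo}.
Taking the union of these: int(A) = {echo}.
cl(A) = ⋂ {C closed : A ⊆ C}. Closed sets containing A: {delta, echo, foxtrot}.
Intersecting these: cl(A) = {delta, echo, foxtrot}.
∂A = cl(A) ∖ int(A) = {delta, echo, foxtrot} ∖ {echo} = {delta, foxtrot}.


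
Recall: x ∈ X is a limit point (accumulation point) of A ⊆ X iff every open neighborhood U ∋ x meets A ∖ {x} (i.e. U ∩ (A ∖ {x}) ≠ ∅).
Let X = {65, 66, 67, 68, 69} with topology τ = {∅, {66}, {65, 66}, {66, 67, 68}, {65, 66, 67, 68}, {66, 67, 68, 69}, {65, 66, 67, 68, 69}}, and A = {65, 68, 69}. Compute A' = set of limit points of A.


A' = {67, 69}

For each x ∈ X, list the open sets U ∈ τ with x ∈ U, then check whether U ∩ (A ∖ {x}) ≠ ∅ for every such U.
  x = 65: open {65, 66} ∋ x has {65, 66} ∩ (A ∖ {65}) = ∅, so x is NOT a limit point.
  x = 66: open {66} ∋ x has {66} ∩ (A ∖ {66}) = ∅, so x is NOT a limit point.
  x = 67: opens ∋ x are {66, 67, 68}, {65, 66, 67, 68}, {66, 67, 68, 69}, {65, 66, 67, 68, 69}; each meets A ∖ {67}, so x IS a limit point.
  x = 68: open {66, 67, 68} ∋ x has {66, 67, 68} ∩ (A ∖ {68}) = ∅, so x is NOT a limit point.
  x = 69: opens ∋ x are {66, 67, 68, 69}, {65, 66, 67, 68, 69}; each meets A ∖ {69}, so x IS a limit point.
Collecting: A' = {67, 69}.


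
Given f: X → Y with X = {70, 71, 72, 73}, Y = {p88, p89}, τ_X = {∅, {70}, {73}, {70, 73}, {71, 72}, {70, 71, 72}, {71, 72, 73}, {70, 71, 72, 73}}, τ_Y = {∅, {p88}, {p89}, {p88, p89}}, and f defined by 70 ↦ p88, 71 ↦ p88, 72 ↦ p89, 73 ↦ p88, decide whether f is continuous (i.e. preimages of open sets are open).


f is NOT continuous.

Compute f^{-1}(U) for each U ∈ τ_Y:
  U = ∅: f^{-1}(U) = ∅ ∈ τ_X ✓.
  U = {p88}: f^{-1}(U) = {70, 71, 73} ∉ τ_X ✗.
  U = {p89}: f^{-1}(U) = {72} ∉ τ_X ✗.
  U = {p88, p89}: f^{-1}(U) = {70, 71, 72, 73} ∈ τ_X ✓.
Found U = {p88} with f^{-1}(U) = {70, 71, 73} not in τ_X. Therefore f is NOT continuous.


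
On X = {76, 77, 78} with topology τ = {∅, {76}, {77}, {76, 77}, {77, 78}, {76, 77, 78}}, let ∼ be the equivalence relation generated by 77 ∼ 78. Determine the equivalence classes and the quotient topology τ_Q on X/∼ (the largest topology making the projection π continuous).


X/∼ = {[76], [77=78]}; |τ_Q| = 4.

Equivalence classes: [76], [77=78].
Quotient map π: X → X/∼ sends 76 ↦ [76], 77 ↦ [77=78], 78 ↦ [77=78].
For each subset V ⊆ X/∼, compute π^{-1}(V) ⊆ X and check whether π^{-1}(V) ∈ τ. V is open in τ_Q iff π^{-1}(V) ∈ τ.
  V = {}: π^{-1}(V) = ∅ ∈ τ ✓.
  V = {[76]}: π^{-1}(V) = {76} ∈ τ ✓.
  V = {[77=78]}: π^{-1}(V) = {77, 78} ∈ τ ✓.
  V = {[76], [77=78]}: π^{-1}(V) = {76, 77, 78} ∈ τ ✓.
Open sets in the quotient: τ_Q = {{}, {[76]}, {[77=78]}, {[76], [77=78]}} (4 elements).


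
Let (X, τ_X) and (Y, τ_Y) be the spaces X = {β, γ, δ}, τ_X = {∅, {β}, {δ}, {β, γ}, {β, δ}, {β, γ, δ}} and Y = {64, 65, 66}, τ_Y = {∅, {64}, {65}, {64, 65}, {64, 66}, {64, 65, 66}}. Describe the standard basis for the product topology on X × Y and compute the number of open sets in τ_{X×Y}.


Basis B = {∅ × ∅, {β} × {64}, {β} × {65}, {δ} × {64}, {δ} × {65}, {β} × {64, 65}, {β} × {64, 66}, {β, γ} × {64}, {β, δ} × {64}, {β, γ} × {65}, {β, δ} × {65}, {δ} × {64, 65}, {δ} × {64, 66}, {β} × {64, 65, 66}, {β, γ, δ} × {64}, {β, γ, δ} × {65}, {δ} × {64, 65, 66}, {β, γ} × {64, 65}, {β, δ} × {64, 65}, {β, γ} × {64, 66}, {β, δ} × {64, 66}, {β, γ} × {64, 65, 66}, {β, δ} × {64, 65, 66}, {β, γ, δ} × {64, 65}, {β, γ, δ} × {64, 66}, {β, γ, δ} × {64, 65, 66}}; |τ_{X×Y}| = 108.

Enumerate products U × V with U ∈ τ_X, V ∈ τ_Y (deduplicated):
  ∅ × ∅ = {} (∅)
  {β} × {64} = {(β,64)}
  {β} × {65} = {(β,65)}
  {δ} × {64} = {(δ,64)}
  {δ} × {65} = {(δ,65)}
  {β} × {64, 65} = {(β,64), (β,65)}
  {β} × {64, 66} = {(β,64), (β,66)}
  {β, γ} × {64} = {(β,64), (γ,64)}
  {β, δ} × {64} = {(β,64), (δ,64)}
  {β, γ} × {65} = {(β,65), (γ,65)}
  {β, δ} × {65} = {(β,65), (δ,65)}
  {δ} × {64, 65} = {(δ,64), (δ,65)}
  {δ} × {64, 66} = {(δ,64), (δ,66)}
  {β} × {64, 65, 66} = {(β,64), (β,65), (β,66)}
  {β, γ, δ} × {64} = {(β,64), (γ,64), (δ,64)}
  {β, γ, δ} × {65} = {(β,65), (γ,65), (δ,65)}
  {δ} × {64, 65, 66} = {(δ,64), (δ,65), (δ,66)}
  {β, γ} × {64, 65} = {(β,64), (β,65), (γ,64), (γ,65)}
  {β, δ} × {64, 65} = {(β,64), (β,65), (δ,64), (δ,65)}
  {β, γ} × {64, 66} = {(β,64), (β,66), (γ,64), (γ,66)}
  {β, δ} × {64, 66} = {(β,64), (β,66), (δ,64), (δ,66)}
  {β, γ} × {64, 65, 66} = {(β,64), (β,65), (β,66), (γ,64), (γ,65), (γ,66)}
  {β, δ} × {64, 65, 66} = {(β,64), (β,65), (β,66), (δ,64), (δ,65), (δ,66)}
  {β, γ, δ} × {64, 65} = {(β,64), (β,65), (γ,64), (γ,65), (δ,64), (δ,65)}
  {β, γ, δ} × {64, 66} = {(β,64), (β,66), (γ,64), (γ,66), (δ,64), (δ,66)}
  {β, γ, δ} × {64, 65, 66} = {(β,64), (β,65), (β,66), (γ,64), (γ,65), (γ,66), (δ,64), (δ,65), (δ,66)}
These 26 distinct sets form the basis B.
Close under arbitrary unions to get τ_{X×Y}; counting gives |τ_{X×Y}| = 108.


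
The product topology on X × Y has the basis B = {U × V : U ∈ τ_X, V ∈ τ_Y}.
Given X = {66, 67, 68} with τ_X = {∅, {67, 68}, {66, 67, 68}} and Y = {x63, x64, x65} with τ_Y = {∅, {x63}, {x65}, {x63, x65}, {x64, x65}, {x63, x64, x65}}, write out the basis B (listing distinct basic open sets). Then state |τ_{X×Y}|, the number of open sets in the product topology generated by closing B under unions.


Basis B = {∅ × ∅, {67, 68} × {x63}, {67, 68} × {x65}, {66, 67, 68} × {x63}, {66, 67, 68} × {x65}, {67, 68} × {x63, x65}, {67, 68} × {x64, x65}, {66, 67, 68} × {x63, x65}, {66, 67, 68} × {x64, x65}, {67, 68} × {x63, x64, x65}, {66, 67, 68} × {x63, x64, x65}}; |τ_{X×Y}| = 18.

Enumerate products U × V with U ∈ τ_X, V ∈ τ_Y (deduplicated):
  ∅ × ∅ = {} (∅)
  {67, 68} × {x63} = {(67,x63), (68,x63)}
  {67, 68} × {x65} = {(67,x65), (68,x65)}
  {66, 67, 68} × {x63} = {(66,x63), (67,x63), (68,x63)}
  {66, 67, 68} × {x65} = {(66,x65), (67,x65), (68,x65)}
  {67, 68} × {x63, x65} = {(67,x63), (67,x65), (68,x63), (68,x65)}
  {67, 68} × {x64, x65} = {(67,x64), (67,x65), (68,x64), (68,x65)}
  {66, 67, 68} × {x63, x65} = {(66,x63), (66,x65), (67,x63), (67,x65), (68,x63), (68,x65)}
  {66, 67, 68} × {x64, x65} = {(66,x64), (66,x65), (67,x64), (67,x65), (68,x64), (68,x65)}
  {67, 68} × {x63, x64, x65} = {(67,x63), (67,x64), (67,x65), (68,x63), (68,x64), (68,x65)}
  {66, 67, 68} × {x63, x64, x65} = {(66,x63), (66,x64), (66,x65), (67,x63), (67,x64), (67,x65), (68,x63), (68,x64), (68,x65)}
These 11 distinct sets form the basis B.
Close under arbitrary unions to get τ_{X×Y}; counting gives |τ_{X×Y}| = 18.


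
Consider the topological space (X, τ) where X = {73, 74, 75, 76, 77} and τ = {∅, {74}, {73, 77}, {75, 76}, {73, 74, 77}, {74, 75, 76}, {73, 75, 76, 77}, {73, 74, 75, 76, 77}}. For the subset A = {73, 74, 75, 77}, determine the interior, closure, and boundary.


int(A) = {73, 74, 77}, cl(A) = {73, 74, 75, 76, 77}, ∂A = {75, 76}.

Closed sets in (X, τ) are complements of opens:
  closed(X, τ) = {∅, {74}, {73, 77}, {75, 76}, {73, 74, 77}, {74, 75, 76}, {73, 75, 76, 77}, {73, 74, 75, 76, 77}}.
int(A) = ⋃ {U ∈ τ : U ⊆ A}. Opens contained in A: ∅, {74}, {73, 77}, {73, 74, 77}.
Taking the union of these: int(A) = {73, 74, 77}.
cl(A) = ⋂ {C closed : A ⊆ C}. Closed sets containing A: {73, 74, 75, 76, 77}.
Intersecting these: cl(A) = {73, 74, 75, 76, 77}.
∂A = cl(A) ∖ int(A) = {73, 74, 75, 76, 77} ∖ {73, 74, 77} = {75, 76}.


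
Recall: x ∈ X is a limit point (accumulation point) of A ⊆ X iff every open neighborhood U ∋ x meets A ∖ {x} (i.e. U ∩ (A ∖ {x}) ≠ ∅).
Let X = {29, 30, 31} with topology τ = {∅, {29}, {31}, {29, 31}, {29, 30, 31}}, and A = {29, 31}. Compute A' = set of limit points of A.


A' = {30}

For each x ∈ X, list the open sets U ∈ τ with x ∈ U, then check whether U ∩ (A ∖ {x}) ≠ ∅ for every such U.
  x = 29: open {29} ∋ x has {29} ∩ (A ∖ {29}) = ∅, so x is NOT a limit point.
  x = 30: opens ∋ x are {29, 30, 31}; each meets A ∖ {30}, so x IS a limit point.
  x = 31: open {31} ∋ x has {31} ∩ (A ∖ {31}) = ∅, so x is NOT a limit point.
Collecting: A' = {30}.


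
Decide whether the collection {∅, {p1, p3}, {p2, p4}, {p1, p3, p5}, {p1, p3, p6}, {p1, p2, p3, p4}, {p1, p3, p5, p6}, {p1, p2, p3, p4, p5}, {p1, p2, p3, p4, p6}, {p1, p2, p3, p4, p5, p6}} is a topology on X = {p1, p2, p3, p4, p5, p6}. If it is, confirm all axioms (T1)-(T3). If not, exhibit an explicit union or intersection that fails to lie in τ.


τ IS a topology on X.

Axiom (T1): ∅ ∈ τ? Yes; X ∈ τ? Yes.
Axiom (T2/T3): check pairwise unions and intersections of members of τ.
All pairwise intersections and unions checked — each lies in τ. Therefore τ satisfies (T1), (T2), (T3): it IS a topology on X.


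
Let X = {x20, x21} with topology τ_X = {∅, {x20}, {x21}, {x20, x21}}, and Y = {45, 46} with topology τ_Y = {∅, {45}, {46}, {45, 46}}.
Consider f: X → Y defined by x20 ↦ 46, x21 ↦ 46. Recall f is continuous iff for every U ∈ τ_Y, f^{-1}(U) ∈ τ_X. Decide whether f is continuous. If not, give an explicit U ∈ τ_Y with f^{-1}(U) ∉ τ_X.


f IS continuous.

Compute f^{-1}(U) for each U ∈ τ_Y:
  U = ∅: f^{-1}(U) = ∅ ∈ τ_X ✓.
  U = {45}: f^{-1}(U) = ∅ ∈ τ_X ✓.
  U = {46}: f^{-1}(U) = {x20, x21} ∈ τ_X ✓.
  U = {45, 46}: f^{-1}(U) = {x20, x21} ∈ τ_X ✓.
Every preimage lies in τ_X, so f IS continuous.


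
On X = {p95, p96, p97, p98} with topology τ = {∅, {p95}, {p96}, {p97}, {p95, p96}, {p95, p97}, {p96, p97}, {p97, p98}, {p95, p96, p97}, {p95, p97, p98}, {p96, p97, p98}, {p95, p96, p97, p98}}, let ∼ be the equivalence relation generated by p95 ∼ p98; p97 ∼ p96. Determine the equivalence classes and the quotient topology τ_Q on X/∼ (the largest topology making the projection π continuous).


X/∼ = {[p95=p98], [p96=p97]}; |τ_Q| = 3.

Equivalence classes: [p95=p98], [p96=p97].
Quotient map π: X → X/∼ sends p95 ↦ [p95=p98], p96 ↦ [p96=p97], p97 ↦ [p96=p97], p98 ↦ [p95=p98].
For each subset V ⊆ X/∼, compute π^{-1}(V) ⊆ X and check whether π^{-1}(V) ∈ τ. V is open in τ_Q iff π^{-1}(V) ∈ τ.
  V = {}: π^{-1}(V) = ∅ ∈ τ ✓.
  V = {[p95=p98]}: π^{-1}(V) = {p95, p98} ∉ τ ✗.
  V = {[p96=p97]}: π^{-1}(V) = {p96, p97} ∈ τ ✓.
  V = {[p95=p98], [p96=p97]}: π^{-1}(V) = {p95, p96, p97, p98} ∈ τ ✓.
Open sets in the quotient: τ_Q = {{}, {[p96=p97]}, {[p95=p98], [p96=p97]}} (3 elements).


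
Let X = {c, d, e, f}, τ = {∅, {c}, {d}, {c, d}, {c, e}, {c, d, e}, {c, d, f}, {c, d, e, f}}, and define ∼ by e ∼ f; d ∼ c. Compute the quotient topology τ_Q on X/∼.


X/∼ = {[c=d], [e=f]}; |τ_Q| = 3.

Equivalence classes: [c=d], [e=f].
Quotient map π: X → X/∼ sends c ↦ [c=d], d ↦ [c=d], e ↦ [e=f], f ↦ [e=f].
For each subset V ⊆ X/∼, compute π^{-1}(V) ⊆ X and check whether π^{-1}(V) ∈ τ. V is open in τ_Q iff π^{-1}(V) ∈ τ.
  V = {}: π^{-1}(V) = ∅ ∈ τ ✓.
  V = {[c=d]}: π^{-1}(V) = {c, d} ∈ τ ✓.
  V = {[e=f]}: π^{-1}(V) = {e, f} ∉ τ ✗.
  V = {[c=d], [e=f]}: π^{-1}(V) = {c, d, e, f} ∈ τ ✓.
Open sets in the quotient: τ_Q = {{}, {[c=d]}, {[c=d], [e=f]}} (3 elements).


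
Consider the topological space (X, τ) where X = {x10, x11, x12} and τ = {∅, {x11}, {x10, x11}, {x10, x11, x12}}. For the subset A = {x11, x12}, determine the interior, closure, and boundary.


int(A) = {x11}, cl(A) = {x10, x11, x12}, ∂A = {x10, x12}.

Closed sets in (X, τ) are complements of opens:
  closed(X, τ) = {∅, {x12}, {x10, x12}, {x10, x11, x12}}.
int(A) = ⋃ {U ∈ τ : U ⊆ A}. Opens contained in A: ∅, {x11}.
Taking the union of these: int(A) = {x11}.
cl(A) = ⋂ {C closed : A ⊆ C}. Closed sets containing A: {x10, x11, x12}.
Intersecting these: cl(A) = {x10, x11, x12}.
∂A = cl(A) ∖ int(A) = {x10, x11, x12} ∖ {x11} = {x10, x12}.


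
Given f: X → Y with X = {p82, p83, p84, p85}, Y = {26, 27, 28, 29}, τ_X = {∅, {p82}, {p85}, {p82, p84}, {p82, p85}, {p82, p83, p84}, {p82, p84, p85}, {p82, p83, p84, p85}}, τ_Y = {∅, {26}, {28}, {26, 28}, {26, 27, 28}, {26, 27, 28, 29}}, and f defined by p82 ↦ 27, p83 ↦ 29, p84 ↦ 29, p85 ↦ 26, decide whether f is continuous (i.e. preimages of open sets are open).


f IS continuous.

Compute f^{-1}(U) for each U ∈ τ_Y:
  U = ∅: f^{-1}(U) = ∅ ∈ τ_X ✓.
  U = {26}: f^{-1}(U) = {p85} ∈ τ_X ✓.
  U = {28}: f^{-1}(U) = ∅ ∈ τ_X ✓.
  U = {26, 28}: f^{-1}(U) = {p85} ∈ τ_X ✓.
  U = {26, 27, 28}: f^{-1}(U) = {p82, p85} ∈ τ_X ✓.
  U = {26, 27, 28, 29}: f^{-1}(U) = {p82, p83, p84, p85} ∈ τ_X ✓.
Every preimage lies in τ_X, so f IS continuous.


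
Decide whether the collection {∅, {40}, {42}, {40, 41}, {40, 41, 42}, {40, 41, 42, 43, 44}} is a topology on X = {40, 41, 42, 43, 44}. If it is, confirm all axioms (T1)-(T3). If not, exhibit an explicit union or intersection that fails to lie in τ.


τ is NOT a topology on X.

Axiom (T1): ∅ ∈ τ? Yes; X ∈ τ? Yes.
Axiom (T2/T3): check pairwise unions and intersections of members of τ.
Counterexample for (T2): {40} ∪ {42} = {40, 42} ∉ τ. Therefore τ is NOT a topology.


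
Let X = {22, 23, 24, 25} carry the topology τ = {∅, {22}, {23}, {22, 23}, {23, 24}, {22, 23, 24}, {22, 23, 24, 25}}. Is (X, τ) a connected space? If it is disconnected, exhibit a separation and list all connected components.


(X, τ) is connected.

Find clopen sets (U ∈ τ with X ∖ U ∈ τ):
  U = ∅, X ∖ U = {22, 23, 24, 25} — both open, so U is clopen.
  U = {22, 23, 24, 25}, X ∖ U = ∅ — both open, so U is clopen.
Only trivial clopens (∅ and X) exist, so (X, τ) is connected.
Compute connected components by grouping points that agree on all clopens:
  component: {22, 23, 24, 25}


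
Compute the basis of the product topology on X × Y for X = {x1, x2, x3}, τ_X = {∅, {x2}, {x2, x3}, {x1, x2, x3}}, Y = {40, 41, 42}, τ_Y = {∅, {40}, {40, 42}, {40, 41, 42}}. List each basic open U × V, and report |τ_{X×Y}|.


Basis B = {∅ × ∅, {x2} × {40}, {x2} × {40, 42}, {x2, x3} × {40}, {x1, x2, x3} × {40}, {x2} × {40, 41, 42}, {x2, x3} × {40, 42}, {x1, x2, x3} × {40, 42}, {x2, x3} × {40, 41, 42}, {x1, x2, x3} × {40, 41, 42}}; |τ_{X×Y}| = 20.

Enumerate products U × V with U ∈ τ_X, V ∈ τ_Y (deduplicated):
  ∅ × ∅ = {} (∅)
  {x2} × {40} = {(x2,40)}
  {x2} × {40, 42} = {(x2,40), (x2,42)}
  {x2, x3} × {40} = {(x2,40), (x3,40)}
  {x1, x2, x3} × {40} = {(x1,40), (x2,40), (x3,40)}
  {x2} × {40, 41, 42} = {(x2,40), (x2,41), (x2,42)}
  {x2, x3} × {40, 42} = {(x2,40), (x2,42), (x3,40), (x3,42)}
  {x1, x2, x3} × {40, 42} = {(x1,40), (x1,42), (x2,40), (x2,42), (x3,40), (x3,42)}
  {x2, x3} × {40, 41, 42} = {(x2,40), (x2,41), (x2,42), (x3,40), (x3,41), (x3,42)}
  {x1, x2, x3} × {40, 41, 42} = {(x1,40), (x1,41), (x1,42), (x2,40), (x2,41), (x2,42), (x3,40), (x3,41), (x3,42)}
These 10 distinct sets form the basis B.
Close under arbitrary unions to get τ_{X×Y}; counting gives |τ_{X×Y}| = 20.


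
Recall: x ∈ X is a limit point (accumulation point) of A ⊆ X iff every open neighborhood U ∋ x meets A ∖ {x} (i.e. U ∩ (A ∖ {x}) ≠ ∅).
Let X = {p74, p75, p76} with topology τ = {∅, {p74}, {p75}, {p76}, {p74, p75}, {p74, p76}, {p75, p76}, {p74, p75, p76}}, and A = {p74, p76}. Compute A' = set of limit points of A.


A' = ∅

For each x ∈ X, list the open sets U ∈ τ with x ∈ U, then check whether U ∩ (A ∖ {x}) ≠ ∅ for every such U.
  x = p74: open {p74} ∋ x has {p74} ∩ (A ∖ {p74}) = ∅, so x is NOT a limit point.
  x = p75: open {p75} ∋ x has {p75} ∩ (A ∖ {p75}) = ∅, so x is NOT a limit point.
  x = p76: open {p76} ∋ x has {p76} ∩ (A ∖ {p76}) = ∅, so x is NOT a limit point.
Collecting: A' = ∅.


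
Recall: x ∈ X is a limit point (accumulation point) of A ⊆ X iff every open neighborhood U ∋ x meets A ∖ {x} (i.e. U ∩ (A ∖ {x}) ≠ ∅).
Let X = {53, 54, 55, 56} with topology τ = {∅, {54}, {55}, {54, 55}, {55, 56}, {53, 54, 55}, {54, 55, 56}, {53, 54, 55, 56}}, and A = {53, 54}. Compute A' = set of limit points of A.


A' = {53}

For each x ∈ X, list the open sets U ∈ τ with x ∈ U, then check whether U ∩ (A ∖ {x}) ≠ ∅ for every such U.
  x = 53: opens ∋ x are {53, 54, 55}, {53, 54, 55, 56}; each meets A ∖ {53}, so x IS a limit point.
  x = 54: open {54} ∋ x has {54} ∩ (A ∖ {54}) = ∅, so x is NOT a limit point.
  x = 55: open {55} ∋ x has {55} ∩ (A ∖ {55}) = ∅, so x is NOT a limit point.
  x = 56: open {55, 56} ∋ x has {55, 56} ∩ (A ∖ {56}) = ∅, so x is NOT a limit point.
Collecting: A' = {53}.


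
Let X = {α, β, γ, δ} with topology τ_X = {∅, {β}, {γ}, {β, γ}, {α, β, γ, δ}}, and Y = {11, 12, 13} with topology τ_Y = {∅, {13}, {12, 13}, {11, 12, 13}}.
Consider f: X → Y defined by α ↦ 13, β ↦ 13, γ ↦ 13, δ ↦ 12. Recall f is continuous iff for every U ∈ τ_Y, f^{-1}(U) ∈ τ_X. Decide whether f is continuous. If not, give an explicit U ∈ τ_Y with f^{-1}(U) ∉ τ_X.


f is NOT continuous.

Compute f^{-1}(U) for each U ∈ τ_Y:
  U = ∅: f^{-1}(U) = ∅ ∈ τ_X ✓.
  U = {13}: f^{-1}(U) = {α, β, γ} ∉ τ_X ✗.
  U = {12, 13}: f^{-1}(U) = {α, β, γ, δ} ∈ τ_X ✓.
  U = {11, 12, 13}: f^{-1}(U) = {α, β, γ, δ} ∈ τ_X ✓.
Found U = {13} with f^{-1}(U) = {α, β, γ} not in τ_X. Therefore f is NOT continuous.


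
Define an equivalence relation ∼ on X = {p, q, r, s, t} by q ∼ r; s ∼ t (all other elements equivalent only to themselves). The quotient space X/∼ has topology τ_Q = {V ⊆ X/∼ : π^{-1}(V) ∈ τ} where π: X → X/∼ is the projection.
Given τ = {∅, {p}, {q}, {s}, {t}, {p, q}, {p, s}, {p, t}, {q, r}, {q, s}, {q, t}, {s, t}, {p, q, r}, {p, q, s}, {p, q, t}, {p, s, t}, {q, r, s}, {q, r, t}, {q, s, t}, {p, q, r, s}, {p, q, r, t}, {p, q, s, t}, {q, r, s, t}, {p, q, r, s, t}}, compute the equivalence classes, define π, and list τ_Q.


X/∼ = {[p], [q=r], [s=t]}; |τ_Q| = 8.

Equivalence classes: [p], [q=r], [s=t].
Quotient map π: X → X/∼ sends p ↦ [p], q ↦ [q=r], r ↦ [q=r], s ↦ [s=t], t ↦ [s=t].
For each subset V ⊆ X/∼, compute π^{-1}(V) ⊆ X and check whether π^{-1}(V) ∈ τ. V is open in τ_Q iff π^{-1}(V) ∈ τ.
  V = {}: π^{-1}(V) = ∅ ∈ τ ✓.
  V = {[p]}: π^{-1}(V) = {p} ∈ τ ✓.
  V = {[q=r]}: π^{-1}(V) = {q, r} ∈ τ ✓.
  V = {[p], [q=r]}: π^{-1}(V) = {p, q, r} ∈ τ ✓.
  V = {[s=t]}: π^{-1}(V) = {s, t} ∈ τ ✓.
  V = {[p], [s=t]}: π^{-1}(V) = {p, s, t} ∈ τ ✓.
  V = {[q=r], [s=t]}: π^{-1}(V) = {q, r, s, t} ∈ τ ✓.
  V = {[p], [q=r], [s=t]}: π^{-1}(V) = {p, q, r, s, t} ∈ τ ✓.
Open sets in the quotient: τ_Q = {{}, {[p]}, {[q=r]}, {[p], [q=r]}, {[s=t]}, {[p], [s=t]}, {[q=r], [s=t]}, {[p], [q=r], [s=t]}} (8 elements).


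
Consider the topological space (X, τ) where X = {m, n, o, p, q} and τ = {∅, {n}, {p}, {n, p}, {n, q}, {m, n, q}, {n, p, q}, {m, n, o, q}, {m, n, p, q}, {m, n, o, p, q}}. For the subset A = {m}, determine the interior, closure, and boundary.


int(A) = ∅, cl(A) = {m, o}, ∂A = {m, o}.

Closed sets in (X, τ) are complements of opens:
  closed(X, τ) = {∅, {o}, {p}, {m, o}, {o, p}, {m, o, p}, {m, o, q}, {m, n, o, q}, {m, o, p, q}, {m, n, o, p, q}}.
int(A) = ⋃ {U ∈ τ : U ⊆ A}. Opens contained in A: ∅.
Taking the union of these: int(A) = ∅.
cl(A) = ⋂ {C closed : A ⊆ C}. Closed sets containing A: {m, o}, {m, o, p}, {m, o, q}, {m, n, o, q}, {m, o, p, q}, {m, n, o, p, q}.
Intersecting these: cl(A) = {m, o}.
∂A = cl(A) ∖ int(A) = {m, o} ∖ ∅ = {m, o}.
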